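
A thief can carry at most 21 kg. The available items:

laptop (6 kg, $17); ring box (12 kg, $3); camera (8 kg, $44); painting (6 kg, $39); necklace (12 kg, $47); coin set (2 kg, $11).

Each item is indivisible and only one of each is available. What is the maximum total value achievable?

$100

Check high-value combinations within 21 kg:
- laptop+camera+painting: weight 6+8+6=20, value 17+44+39=100
- painting+necklace+coin set: weight 6+12+2=20, value 39+47+11=97
- camera+painting+coin set: weight 8+6+2=16, value 44+39+11=94
- camera+necklace: weight 8+12=20, value 44+47=91
- painting+necklace: weight 6+12=18, value 39+47=86
Best: $100.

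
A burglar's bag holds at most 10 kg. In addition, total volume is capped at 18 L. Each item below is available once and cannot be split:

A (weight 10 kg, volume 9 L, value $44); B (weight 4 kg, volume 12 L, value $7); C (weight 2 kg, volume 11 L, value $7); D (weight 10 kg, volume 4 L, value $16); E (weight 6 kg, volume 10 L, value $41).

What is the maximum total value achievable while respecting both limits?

$44

Feasible sets respecting both limits:
- A: weight 10, volume 9, value 44
- E: weight 6, volume 10, value 41
- D: weight 10, volume 4, value 16
Best: $44.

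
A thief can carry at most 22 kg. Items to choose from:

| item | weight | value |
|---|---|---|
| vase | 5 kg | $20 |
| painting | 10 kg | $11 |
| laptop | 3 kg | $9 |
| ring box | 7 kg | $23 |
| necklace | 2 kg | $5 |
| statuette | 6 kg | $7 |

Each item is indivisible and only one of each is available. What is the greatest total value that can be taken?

$59

Check high-value combinations within 22 kg:
- vase+laptop+ring box+statuette: weight 5+3+7+6=21, value 20+9+23+7=59
- vase+laptop+ring box+necklace: weight 5+3+7+2=17, value 20+9+23+5=57
- vase+ring box+necklace+statuette: weight 5+7+2+6=20, value 20+23+5+7=55
- vase+painting+ring box: weight 5+10+7=22, value 20+11+23=54
- vase+laptop+ring box: weight 5+3+7=15, value 20+9+23=52
Best: $59.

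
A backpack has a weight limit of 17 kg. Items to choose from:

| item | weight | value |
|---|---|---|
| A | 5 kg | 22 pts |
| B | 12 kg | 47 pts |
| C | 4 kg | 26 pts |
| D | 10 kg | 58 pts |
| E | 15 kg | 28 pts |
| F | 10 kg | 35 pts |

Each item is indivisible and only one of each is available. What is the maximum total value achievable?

84 pts

Check high-value combinations within 17 kg:
- C+D: weight 4+10=14, value 26+58=84
- A+D: weight 5+10=15, value 22+58=80
- B+C: weight 12+4=16, value 47+26=73
- A+B: weight 5+12=17, value 22+47=69
Best: 84 pts.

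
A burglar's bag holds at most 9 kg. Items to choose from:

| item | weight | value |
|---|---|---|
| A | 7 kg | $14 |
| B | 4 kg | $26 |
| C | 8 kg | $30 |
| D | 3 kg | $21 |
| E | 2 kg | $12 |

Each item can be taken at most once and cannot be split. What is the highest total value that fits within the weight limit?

Check high-value combinations within 9 kg:
- B+D+E: weight 4+3+2=9, value 26+21+12=59
- B+D: weight 4+3=7, value 26+21=47
- B+E: weight 4+2=6, value 26+12=38
- D+E: weight 3+2=5, value 21+12=33
- C: weight 8, value 30
Best: $59.

$59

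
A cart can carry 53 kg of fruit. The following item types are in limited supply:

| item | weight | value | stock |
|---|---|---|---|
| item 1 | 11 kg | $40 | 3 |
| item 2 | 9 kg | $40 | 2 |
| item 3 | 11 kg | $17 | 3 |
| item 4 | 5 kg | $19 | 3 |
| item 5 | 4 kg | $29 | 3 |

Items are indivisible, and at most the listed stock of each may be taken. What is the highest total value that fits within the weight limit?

Best selections within weight 53 and stock limits:
- 2×item 1 + 2×item 2 + 3×item 5: weight 52, value 247
- 1×item 1 + 2×item 2 + 2×item 4 + 3×item 5: weight 51, value 245
Best: $247.

$247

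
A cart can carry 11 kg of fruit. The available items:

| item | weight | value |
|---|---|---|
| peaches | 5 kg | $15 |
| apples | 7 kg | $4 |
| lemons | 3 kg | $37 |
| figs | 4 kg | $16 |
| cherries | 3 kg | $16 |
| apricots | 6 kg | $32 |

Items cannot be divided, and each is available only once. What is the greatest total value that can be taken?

Check high-value combinations within 11 kg:
- lemons+apricots: weight 3+6=9, value 37+32=69
- lemons+figs+cherries: weight 3+4+3=10, value 37+16+16=69
- peaches+lemons+cherries: weight 5+3+3=11, value 15+37+16=68
- lemons+cherries: weight 3+3=6, value 37+16=53
Best: $69.

$69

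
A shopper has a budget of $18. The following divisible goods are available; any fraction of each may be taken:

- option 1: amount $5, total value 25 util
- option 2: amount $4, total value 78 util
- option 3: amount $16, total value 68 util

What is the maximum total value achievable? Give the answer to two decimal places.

141.25

Take in order of value per unit:
- option 2 (78/4 per unit): all 4 → value 78, running total 78.00
- option 1 (25/5 per unit): all 5 → value 25, running total 103.00
- option 3 (68/16 per unit): 9 of 16 → value 9×68/16 = 38.2500, running total 141.25
Total 141.25.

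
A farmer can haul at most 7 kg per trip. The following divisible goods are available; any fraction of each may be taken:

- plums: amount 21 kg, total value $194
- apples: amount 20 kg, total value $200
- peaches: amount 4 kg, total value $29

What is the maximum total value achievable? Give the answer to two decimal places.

Take in order of value per unit:
- apples (200/20 per unit): 7 of 20 → value 7×200/20 = 70.0000, running total 70.00
Total 70.00.

70.00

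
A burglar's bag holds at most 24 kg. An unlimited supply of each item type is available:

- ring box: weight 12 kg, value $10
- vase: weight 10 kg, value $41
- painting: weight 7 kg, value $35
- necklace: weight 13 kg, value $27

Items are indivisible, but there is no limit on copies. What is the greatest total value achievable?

Best value-per-unit is painting at 35/7; filling with it alone gives 3×35 = 105.
Optimal mix: 1×vase + 2×painting → weight 24, value 111.

$111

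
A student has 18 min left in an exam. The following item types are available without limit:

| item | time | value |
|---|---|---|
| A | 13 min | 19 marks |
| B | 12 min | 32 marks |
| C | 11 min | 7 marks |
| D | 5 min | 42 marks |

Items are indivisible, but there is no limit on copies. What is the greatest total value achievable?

Best value-per-unit is D at 42/5, and filling with it alone uses time 3×5=15. No mix of the others beats 3×42 = 126.

126 marks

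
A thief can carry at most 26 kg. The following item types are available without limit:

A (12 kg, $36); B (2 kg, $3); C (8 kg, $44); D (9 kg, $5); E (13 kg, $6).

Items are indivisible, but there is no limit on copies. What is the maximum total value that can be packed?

$135

Best value-per-unit is C at 44/8; filling with it alone gives 3×44 = 132.
Optimal mix: 1×B + 3×C → weight 26, value 135.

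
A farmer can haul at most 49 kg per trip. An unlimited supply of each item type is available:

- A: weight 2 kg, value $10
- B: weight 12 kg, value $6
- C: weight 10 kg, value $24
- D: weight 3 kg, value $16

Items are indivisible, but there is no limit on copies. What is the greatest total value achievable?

Best value-per-unit is D at 16/3; filling with it alone gives 16×16 = 256.
Optimal mix: 2×A + 15×D → weight 49, value 260.

$260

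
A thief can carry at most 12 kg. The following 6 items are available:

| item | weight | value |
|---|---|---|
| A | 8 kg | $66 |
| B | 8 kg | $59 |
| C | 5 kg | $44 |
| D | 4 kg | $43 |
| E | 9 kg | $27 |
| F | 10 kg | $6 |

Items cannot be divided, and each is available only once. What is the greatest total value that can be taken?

Check high-value combinations within 12 kg:
- A+D: weight 8+4=12, value 66+43=109
- B+D: weight 8+4=12, value 59+43=102
- C+D: weight 5+4=9, value 44+43=87
Best: $109.

$109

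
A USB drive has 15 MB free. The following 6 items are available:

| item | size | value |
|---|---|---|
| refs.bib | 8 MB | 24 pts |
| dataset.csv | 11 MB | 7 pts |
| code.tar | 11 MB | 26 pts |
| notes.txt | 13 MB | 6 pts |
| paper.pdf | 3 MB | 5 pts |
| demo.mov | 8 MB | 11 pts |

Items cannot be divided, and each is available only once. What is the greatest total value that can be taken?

Check high-value combinations within 15 MB:
- code.tar+paper.pdf: size 11+3=14, value 26+5=31
- refs.bib+paper.pdf: size 8+3=11, value 24+5=29
- code.tar: size 11, value 26
- refs.bib: size 8, value 24
- paper.pdf+demo.mov: size 3+8=11, value 5+11=16
Best: 31 pts.

31 pts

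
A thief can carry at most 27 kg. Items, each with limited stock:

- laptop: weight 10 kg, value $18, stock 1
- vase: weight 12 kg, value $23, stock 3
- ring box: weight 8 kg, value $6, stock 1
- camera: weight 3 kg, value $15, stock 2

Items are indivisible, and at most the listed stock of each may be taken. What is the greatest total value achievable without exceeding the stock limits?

$61

Best selections within weight 27 and stock limits:
- 2×vase + 1×camera: weight 27, value 61
- 1×vase + 1×ring box + 2×camera: weight 26, value 59
Best: $61.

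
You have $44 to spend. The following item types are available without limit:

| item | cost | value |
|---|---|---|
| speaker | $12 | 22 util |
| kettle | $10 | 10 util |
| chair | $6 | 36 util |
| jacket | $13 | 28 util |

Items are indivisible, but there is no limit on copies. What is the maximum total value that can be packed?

Best value-per-unit is chair at 36/6, and filling with it alone uses cost 7×6=42. No mix of the others beats 7×36 = 252.

252 util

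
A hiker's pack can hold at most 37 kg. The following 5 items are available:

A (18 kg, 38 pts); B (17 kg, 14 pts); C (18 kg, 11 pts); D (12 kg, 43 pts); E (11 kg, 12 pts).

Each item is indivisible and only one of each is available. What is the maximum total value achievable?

Check high-value combinations within 37 kg:
- A+D: weight 18+12=30, value 38+43=81
- B+D: weight 17+12=29, value 14+43=57
- D+E: weight 12+11=23, value 43+12=55
Best: 81 pts.

81 pts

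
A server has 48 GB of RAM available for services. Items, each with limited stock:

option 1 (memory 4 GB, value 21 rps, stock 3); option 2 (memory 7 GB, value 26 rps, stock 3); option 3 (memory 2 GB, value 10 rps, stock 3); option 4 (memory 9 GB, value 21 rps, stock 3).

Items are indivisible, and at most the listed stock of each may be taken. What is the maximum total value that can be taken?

192 rps

Top feasible selections:
- 3×option 1 + 3×option 2 + 3×option 3 + 1×option 4: memory 48, value 192
- 3×option 1 + 3×option 2 + 2×option 3 + 1×option 4: memory 46, value 182
- 3×option 1 + 2×option 2 + 2×option 3 + 2×option 4: memory 48, value 177
Best: 192 rps.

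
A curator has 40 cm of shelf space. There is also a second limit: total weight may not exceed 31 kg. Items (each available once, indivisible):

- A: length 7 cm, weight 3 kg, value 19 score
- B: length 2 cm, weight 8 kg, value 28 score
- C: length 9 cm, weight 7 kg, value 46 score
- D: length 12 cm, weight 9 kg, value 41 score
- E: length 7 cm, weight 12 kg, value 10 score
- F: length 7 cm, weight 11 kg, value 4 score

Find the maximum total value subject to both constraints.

134 score

Feasible sets respecting both limits:
- A+B+C+D: length 30, weight 27, value 134
- A+C+D+E: length 35, weight 31, value 116
- B+C+D: length 23, weight 24, value 115
Best: 134 score.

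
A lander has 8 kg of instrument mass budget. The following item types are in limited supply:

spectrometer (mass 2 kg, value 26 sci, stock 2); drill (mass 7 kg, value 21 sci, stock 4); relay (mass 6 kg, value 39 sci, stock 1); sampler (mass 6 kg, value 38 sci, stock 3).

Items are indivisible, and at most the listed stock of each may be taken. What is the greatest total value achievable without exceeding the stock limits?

65 sci

Best selections within mass 8 and stock limits:
- 1×spectrometer + 1×relay: mass 8, value 65
- 1×spectrometer + 1×sampler: mass 8, value 64
- 2×spectrometer: mass 4, value 52
Best: 65 sci.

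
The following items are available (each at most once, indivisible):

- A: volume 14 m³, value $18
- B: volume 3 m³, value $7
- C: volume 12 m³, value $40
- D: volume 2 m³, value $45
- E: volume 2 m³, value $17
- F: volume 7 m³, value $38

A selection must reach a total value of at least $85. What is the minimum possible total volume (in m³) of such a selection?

11

Subsets with value ≥ 85, sorted by total volume:
- D+E+F: volume 11, value 100
- B+D+F: volume 12, value 90
- B+D+E+F: volume 14, value 107
- C+D: volume 14, value 85
Minimum volume: 11 m³.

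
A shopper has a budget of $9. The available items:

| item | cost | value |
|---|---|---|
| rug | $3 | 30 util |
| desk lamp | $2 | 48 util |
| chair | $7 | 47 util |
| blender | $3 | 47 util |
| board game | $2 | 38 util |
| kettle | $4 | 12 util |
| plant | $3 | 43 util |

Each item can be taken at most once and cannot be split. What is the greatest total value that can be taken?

Check high-value combinations within $9:
- desk lamp+blender+plant: cost 2+3+3=8, value 48+47+43=138
- desk lamp+blender+board game: cost 2+3+2=7, value 48+47+38=133
- desk lamp+board game+plant: cost 2+2+3=7, value 48+38+43=129
Best: 138 util.

138 util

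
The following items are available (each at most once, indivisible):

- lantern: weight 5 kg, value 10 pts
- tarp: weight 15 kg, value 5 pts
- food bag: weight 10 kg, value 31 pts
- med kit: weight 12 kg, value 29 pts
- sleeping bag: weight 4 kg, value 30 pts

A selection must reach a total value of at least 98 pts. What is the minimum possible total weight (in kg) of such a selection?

31

Subsets with value ≥ 98, sorted by total weight:
- lantern+food bag+med kit+sleeping bag: weight 31, value 100
- lantern+tarp+food bag+med kit+sleeping bag: weight 46, value 105
Minimum weight: 31 kg.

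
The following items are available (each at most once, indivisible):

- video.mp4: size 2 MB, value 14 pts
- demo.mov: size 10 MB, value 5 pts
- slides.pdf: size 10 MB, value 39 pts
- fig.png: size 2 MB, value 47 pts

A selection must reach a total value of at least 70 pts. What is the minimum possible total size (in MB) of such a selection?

12

Subsets with value ≥ 70, sorted by total size:
- slides.pdf+fig.png: size 12, value 86
- video.mp4+slides.pdf+fig.png: size 14, value 100
Minimum size: 12 MB.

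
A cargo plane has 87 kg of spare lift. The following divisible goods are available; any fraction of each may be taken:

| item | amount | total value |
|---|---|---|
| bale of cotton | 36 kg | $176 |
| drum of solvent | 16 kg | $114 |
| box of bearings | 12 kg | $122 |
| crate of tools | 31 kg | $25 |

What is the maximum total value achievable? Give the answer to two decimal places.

Take in order of value per unit:
- box of bearings (122/12 per unit): all 12 → value 122, running total 122.00
- drum of solvent (114/16 per unit): all 16 → value 114, running total 236.00
- bale of cotton (176/36 per unit): all 36 → value 176, running total 412.00
- crate of tools (25/31 per unit): 23 of 31 → value 23×25/31 = 18.5484, running total 430.55
Total 430.55.

430.55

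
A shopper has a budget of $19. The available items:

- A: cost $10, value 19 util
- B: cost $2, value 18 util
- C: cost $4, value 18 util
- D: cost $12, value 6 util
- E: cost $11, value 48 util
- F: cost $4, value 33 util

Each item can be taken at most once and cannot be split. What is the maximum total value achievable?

Check high-value combinations within $19:
- B+E+F: cost 2+11+4=17, value 18+48+33=99
- C+E+F: cost 4+11+4=19, value 18+48+33=99
- B+C+E: cost 2+4+11=17, value 18+18+48=84
Best: 99 util.

99 util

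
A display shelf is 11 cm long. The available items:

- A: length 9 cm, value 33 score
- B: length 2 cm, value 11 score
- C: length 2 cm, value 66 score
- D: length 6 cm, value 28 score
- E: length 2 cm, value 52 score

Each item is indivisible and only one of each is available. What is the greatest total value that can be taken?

146 score

Check high-value combinations within 11 cm:
- C+D+E: length 2+6+2=10, value 66+28+52=146
- B+C+E: length 2+2+2=6, value 11+66+52=129
- C+E: length 2+2=4, value 66+52=118
- B+C+D: length 2+2+6=10, value 11+66+28=105
Best: 146 score.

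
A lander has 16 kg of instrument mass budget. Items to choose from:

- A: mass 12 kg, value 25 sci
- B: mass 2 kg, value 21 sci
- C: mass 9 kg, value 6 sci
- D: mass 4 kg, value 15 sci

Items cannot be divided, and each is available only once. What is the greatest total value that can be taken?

46 sci

Check high-value combinations within 16 kg:
- A+B: mass 12+2=14, value 25+21=46
- B+C+D: mass 2+9+4=15, value 21+6+15=42
- A+D: mass 12+4=16, value 25+15=40
Best: 46 sci.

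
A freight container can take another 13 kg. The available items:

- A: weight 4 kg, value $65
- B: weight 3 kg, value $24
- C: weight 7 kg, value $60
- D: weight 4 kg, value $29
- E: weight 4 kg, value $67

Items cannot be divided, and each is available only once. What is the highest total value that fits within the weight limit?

Check high-value combinations within 13 kg:
- A+D+E: weight 4+4+4=12, value 65+29+67=161
- A+B+E: weight 4+3+4=11, value 65+24+67=156
- A+E: weight 4+4=8, value 65+67=132
Best: $161.

$161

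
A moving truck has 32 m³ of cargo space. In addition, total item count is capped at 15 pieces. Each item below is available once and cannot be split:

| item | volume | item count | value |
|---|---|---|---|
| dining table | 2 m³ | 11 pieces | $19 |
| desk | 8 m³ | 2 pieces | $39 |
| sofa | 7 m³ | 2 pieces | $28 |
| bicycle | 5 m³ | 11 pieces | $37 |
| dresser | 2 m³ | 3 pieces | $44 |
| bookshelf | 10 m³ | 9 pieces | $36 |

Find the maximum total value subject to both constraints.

Feasible sets respecting both limits:
- desk+dresser+bookshelf: volume 20, item count 14, value 119
- desk+sofa+dresser: volume 17, item count 7, value 111
- sofa+dresser+bookshelf: volume 19, item count 14, value 108
- desk+sofa+bicycle: volume 20, item count 15, value 104
Best: $119.

$119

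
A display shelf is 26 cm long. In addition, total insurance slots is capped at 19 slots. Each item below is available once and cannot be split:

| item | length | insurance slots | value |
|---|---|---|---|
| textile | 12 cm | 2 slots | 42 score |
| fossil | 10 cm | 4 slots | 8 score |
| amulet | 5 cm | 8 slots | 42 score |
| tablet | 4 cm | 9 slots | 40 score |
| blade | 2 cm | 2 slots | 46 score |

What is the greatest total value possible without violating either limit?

Feasible sets respecting both limits:
- textile+amulet+blade: length 19, insurance slots 12, value 130
- textile+tablet+blade: length 18, insurance slots 13, value 128
- amulet+tablet+blade: length 11, insurance slots 19, value 128
- textile+amulet+tablet: length 21, insurance slots 19, value 124
Best: 130 score.

130 score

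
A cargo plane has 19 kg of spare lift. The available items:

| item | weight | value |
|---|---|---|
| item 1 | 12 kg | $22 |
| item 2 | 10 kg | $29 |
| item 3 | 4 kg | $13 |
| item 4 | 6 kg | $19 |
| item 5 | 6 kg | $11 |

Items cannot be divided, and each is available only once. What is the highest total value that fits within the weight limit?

$48

This is a 0/1 knapsack; check combinations near the capacity.
- item 2+item 4: weight 10+6=16, value 29+19=48
- item 3+item 4+item 5: weight 4+6+6=16, value 13+19+11=43
- item 2+item 3: weight 10+4=14, value 29+13=42
- item 1+item 4: weight 12+6=18, value 22+19=41
- item 2+item 5: weight 10+6=16, value 29+11=40
Best: $48.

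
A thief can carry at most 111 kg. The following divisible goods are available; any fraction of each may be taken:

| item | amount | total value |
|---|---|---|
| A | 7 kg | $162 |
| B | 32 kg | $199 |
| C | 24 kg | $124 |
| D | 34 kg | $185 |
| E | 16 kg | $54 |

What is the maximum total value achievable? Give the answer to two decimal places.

717.25

Take in order of value per unit:
- A (162/7 per unit): all 7 → value 162, running total 162.00
- B (199/32 per unit): all 32 → value 199, running total 361.00
- D (185/34 per unit): all 34 → value 185, running total 546.00
- C (124/24 per unit): all 24 → value 124, running total 670.00
- E (54/16 per unit): 14 of 16 → value 14×54/16 = 47.2500, running total 717.25
Total 717.25.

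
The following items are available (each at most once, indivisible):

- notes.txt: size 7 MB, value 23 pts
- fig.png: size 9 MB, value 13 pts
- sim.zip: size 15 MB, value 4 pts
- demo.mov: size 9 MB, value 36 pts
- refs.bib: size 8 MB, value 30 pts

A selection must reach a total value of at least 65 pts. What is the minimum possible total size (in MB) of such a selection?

17

Subsets with value ≥ 65, sorted by total size:
- demo.mov+refs.bib: size 17, value 66
- notes.txt+demo.mov+refs.bib: size 24, value 89
- notes.txt+fig.png+refs.bib: size 24, value 66
Minimum size: 17 MB.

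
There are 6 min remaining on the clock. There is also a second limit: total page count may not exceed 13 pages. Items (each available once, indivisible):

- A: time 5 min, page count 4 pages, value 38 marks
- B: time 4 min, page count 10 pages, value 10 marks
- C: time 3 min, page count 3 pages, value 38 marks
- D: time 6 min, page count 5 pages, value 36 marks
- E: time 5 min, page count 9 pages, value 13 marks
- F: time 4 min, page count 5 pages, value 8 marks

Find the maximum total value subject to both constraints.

38 marks

Feasible sets respecting both limits:
- A: time 5, page count 4, value 38
- C: time 3, page count 3, value 38
- D: time 6, page count 5, value 36
Best: 38 marks.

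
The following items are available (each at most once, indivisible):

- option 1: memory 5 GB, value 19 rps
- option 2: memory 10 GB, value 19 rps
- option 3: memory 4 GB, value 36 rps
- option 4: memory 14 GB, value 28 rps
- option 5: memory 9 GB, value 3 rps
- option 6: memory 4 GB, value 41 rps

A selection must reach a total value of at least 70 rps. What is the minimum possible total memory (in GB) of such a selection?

8

Subsets with value ≥ 70, sorted by total memory:
- option 3+option 6: memory 8, value 77
- option 1+option 3+option 6: memory 13, value 96
Minimum memory: 8 GB.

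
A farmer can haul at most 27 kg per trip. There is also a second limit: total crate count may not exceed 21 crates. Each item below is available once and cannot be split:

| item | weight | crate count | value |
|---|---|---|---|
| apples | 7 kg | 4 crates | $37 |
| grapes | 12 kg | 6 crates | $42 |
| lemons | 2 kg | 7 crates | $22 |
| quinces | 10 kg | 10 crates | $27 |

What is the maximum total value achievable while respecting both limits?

$101

Feasible sets respecting both limits:
- apples+grapes+lemons: weight 21, crate count 17, value 101
- apples+lemons+quinces: weight 19, crate count 21, value 86
- apples+grapes: weight 19, crate count 10, value 79
Best: $101.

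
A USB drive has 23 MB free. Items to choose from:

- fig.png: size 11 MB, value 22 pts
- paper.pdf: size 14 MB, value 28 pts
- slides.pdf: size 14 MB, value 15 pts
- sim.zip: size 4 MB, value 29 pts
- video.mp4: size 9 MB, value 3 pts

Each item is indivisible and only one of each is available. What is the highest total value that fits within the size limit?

Check high-value combinations within 23 MB:
- paper.pdf+sim.zip: size 14+4=18, value 28+29=57
- fig.png+sim.zip: size 11+4=15, value 22+29=51
- slides.pdf+sim.zip: size 14+4=18, value 15+29=44
- sim.zip+video.mp4: size 4+9=13, value 29+3=32
- paper.pdf+video.mp4: size 14+9=23, value 28+3=31
Best: 57 pts.

57 pts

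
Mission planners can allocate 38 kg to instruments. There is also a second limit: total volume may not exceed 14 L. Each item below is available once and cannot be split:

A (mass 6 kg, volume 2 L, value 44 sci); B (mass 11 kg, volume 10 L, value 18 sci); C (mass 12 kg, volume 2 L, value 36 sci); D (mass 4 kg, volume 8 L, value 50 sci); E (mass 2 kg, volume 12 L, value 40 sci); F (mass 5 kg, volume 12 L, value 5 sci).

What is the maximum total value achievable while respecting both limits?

Feasible sets respecting both limits:
- A+C+D: mass 22, volume 12, value 130
- A+B+C: mass 29, volume 14, value 98
- A+D: mass 10, volume 10, value 94
Best: 130 sci.

130 sci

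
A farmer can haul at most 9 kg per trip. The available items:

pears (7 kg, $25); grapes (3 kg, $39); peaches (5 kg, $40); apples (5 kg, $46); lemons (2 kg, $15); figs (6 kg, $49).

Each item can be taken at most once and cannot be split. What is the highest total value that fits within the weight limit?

$88

This is a 0/1 knapsack; check combinations near the capacity.
- grapes+figs: weight 3+6=9, value 39+49=88
- grapes+apples: weight 3+5=8, value 39+46=85
- grapes+peaches: weight 3+5=8, value 39+40=79
Best: $88.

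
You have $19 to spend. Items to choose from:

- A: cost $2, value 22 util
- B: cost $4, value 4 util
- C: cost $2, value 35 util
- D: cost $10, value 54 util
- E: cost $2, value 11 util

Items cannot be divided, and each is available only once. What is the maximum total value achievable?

122 util

This is a 0/1 knapsack; check combinations near the capacity.
- A+C+D+E: cost 2+2+10+2=16, value 22+35+54+11=122
- A+B+C+D: cost 2+4+2+10=18, value 22+4+35+54=115
- A+C+D: cost 2+2+10=14, value 22+35+54=111
- B+C+D+E: cost 4+2+10+2=18, value 4+35+54+11=104
Best: 122 util.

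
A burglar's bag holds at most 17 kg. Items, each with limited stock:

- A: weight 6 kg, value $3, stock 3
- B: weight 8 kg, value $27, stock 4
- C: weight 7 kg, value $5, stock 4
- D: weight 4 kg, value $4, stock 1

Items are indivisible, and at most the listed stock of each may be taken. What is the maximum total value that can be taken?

$54

Best selections within weight 17 and stock limits:
- 2×B: weight 16, value 54
- 1×B + 1×C: weight 15, value 32
- 1×B + 1×D: weight 12, value 31
Best: $54.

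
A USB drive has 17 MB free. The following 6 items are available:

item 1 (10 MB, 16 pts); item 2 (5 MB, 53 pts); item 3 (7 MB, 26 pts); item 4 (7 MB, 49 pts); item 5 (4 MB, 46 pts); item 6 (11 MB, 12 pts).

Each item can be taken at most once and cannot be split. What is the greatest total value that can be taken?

148 pts

This is a 0/1 knapsack; check combinations near the capacity.
- item 2+item 4+item 5: size 5+7+4=16, value 53+49+46=148
- item 2+item 3+item 5: size 5+7+4=16, value 53+26+46=125
- item 2+item 4: size 5+7=12, value 53+49=102
Best: 148 pts.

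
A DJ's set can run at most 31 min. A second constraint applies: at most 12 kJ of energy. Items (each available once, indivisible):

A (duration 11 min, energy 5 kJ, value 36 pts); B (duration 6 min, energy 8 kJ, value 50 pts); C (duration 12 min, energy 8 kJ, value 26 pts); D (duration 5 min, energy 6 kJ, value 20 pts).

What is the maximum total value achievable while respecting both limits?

Feasible sets respecting both limits:
- A+D: duration 16, energy 11, value 56
- B: duration 6, energy 8, value 50
- A: duration 11, energy 5, value 36
Best: 56 pts.

56 pts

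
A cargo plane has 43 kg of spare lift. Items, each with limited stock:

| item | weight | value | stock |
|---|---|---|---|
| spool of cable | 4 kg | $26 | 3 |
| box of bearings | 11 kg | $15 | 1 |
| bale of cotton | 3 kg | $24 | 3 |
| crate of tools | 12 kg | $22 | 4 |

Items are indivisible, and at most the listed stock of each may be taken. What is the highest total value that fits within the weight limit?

$172

Top feasible selections:
- 3×spool of cable + 3×bale of cotton + 1×crate of tools: weight 33, value 172
- 3×spool of cable + 2×bale of cotton + 2×crate of tools: weight 42, value 170
Best: $172.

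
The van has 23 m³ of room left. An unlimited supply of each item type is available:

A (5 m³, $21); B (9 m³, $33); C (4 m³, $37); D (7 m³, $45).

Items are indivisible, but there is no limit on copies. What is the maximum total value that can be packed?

Best value-per-unit is C at 37/4; filling with it alone gives 5×37 = 185.
Optimal mix: 4×C + 1×D → volume 23, value 193.

$193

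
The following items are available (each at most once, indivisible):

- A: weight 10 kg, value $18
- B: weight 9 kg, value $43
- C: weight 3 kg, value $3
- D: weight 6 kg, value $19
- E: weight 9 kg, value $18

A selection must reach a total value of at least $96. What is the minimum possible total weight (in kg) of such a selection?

Subsets with value ≥ 96, sorted by total weight:
- A+B+D+E: weight 34, value 98
- A+B+C+D+E: weight 37, value 101
Minimum weight: 34 kg.

34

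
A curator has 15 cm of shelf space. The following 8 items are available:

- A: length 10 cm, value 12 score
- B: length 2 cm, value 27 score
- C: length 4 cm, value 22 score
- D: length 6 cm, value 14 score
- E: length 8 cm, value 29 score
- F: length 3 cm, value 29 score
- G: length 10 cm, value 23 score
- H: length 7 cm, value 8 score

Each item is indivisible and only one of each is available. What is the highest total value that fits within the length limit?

Check high-value combinations within 15 cm:
- B+C+D+F: length 2+4+6+3=15, value 27+22+14+29=92
- B+E+F: length 2+8+3=13, value 27+29+29=85
- C+E+F: length 4+8+3=15, value 22+29+29=80
Best: 92 score.

92 score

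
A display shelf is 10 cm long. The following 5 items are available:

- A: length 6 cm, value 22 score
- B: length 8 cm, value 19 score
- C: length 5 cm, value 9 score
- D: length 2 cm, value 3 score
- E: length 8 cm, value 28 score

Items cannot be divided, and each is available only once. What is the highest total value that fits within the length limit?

Check high-value combinations within 10 cm:
- D+E: length 2+8=10, value 3+28=31
- E: length 8, value 28
- A+D: length 6+2=8, value 22+3=25
- A: length 6, value 22
- B+D: length 8+2=10, value 19+3=22
Best: 31 score.

31 score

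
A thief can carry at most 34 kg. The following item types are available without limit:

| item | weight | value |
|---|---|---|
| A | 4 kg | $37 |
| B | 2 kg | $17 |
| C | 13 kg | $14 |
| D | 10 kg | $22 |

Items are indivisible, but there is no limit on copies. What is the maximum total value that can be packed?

Best value-per-unit is A at 37/4; filling with it alone gives 8×37 = 296.
Optimal mix: 8×A + 1×B → weight 34, value 313.

$313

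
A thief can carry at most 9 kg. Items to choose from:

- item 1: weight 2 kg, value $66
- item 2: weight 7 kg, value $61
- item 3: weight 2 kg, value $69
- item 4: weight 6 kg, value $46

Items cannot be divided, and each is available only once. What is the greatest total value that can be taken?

Check high-value combinations within 9 kg:
- item 1+item 3: weight 2+2=4, value 66+69=135
- item 2+item 3: weight 7+2=9, value 61+69=130
- item 1+item 2: weight 2+7=9, value 66+61=127
- item 3+item 4: weight 2+6=8, value 69+46=115
- item 1+item 4: weight 2+6=8, value 66+46=112
Best: $135.

$135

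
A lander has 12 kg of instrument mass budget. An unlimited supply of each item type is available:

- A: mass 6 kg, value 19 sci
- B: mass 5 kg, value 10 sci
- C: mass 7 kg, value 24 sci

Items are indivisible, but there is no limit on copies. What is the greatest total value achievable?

38 sci

Best value-per-unit is C at 24/7; filling with it alone gives 1×24 = 24.
Optimal mix: 2×A → mass 12, value 38.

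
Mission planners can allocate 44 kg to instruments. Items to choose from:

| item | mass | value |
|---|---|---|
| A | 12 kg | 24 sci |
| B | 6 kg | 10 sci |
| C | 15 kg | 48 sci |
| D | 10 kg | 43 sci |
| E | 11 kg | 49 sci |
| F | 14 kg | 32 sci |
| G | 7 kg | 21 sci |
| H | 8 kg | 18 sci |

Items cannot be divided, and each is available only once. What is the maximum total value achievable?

Check high-value combinations within 44 kg:
- C+D+E+G: mass 15+10+11+7=43, value 48+43+49+21=161
- C+D+E+H: mass 15+10+11+8=44, value 48+43+49+18=158
- B+C+D+E: mass 6+15+10+11=42, value 10+48+43+49=150
- D+E+F+G: mass 10+11+14+7=42, value 43+49+32+21=145
Best: 161 sci.

161 sci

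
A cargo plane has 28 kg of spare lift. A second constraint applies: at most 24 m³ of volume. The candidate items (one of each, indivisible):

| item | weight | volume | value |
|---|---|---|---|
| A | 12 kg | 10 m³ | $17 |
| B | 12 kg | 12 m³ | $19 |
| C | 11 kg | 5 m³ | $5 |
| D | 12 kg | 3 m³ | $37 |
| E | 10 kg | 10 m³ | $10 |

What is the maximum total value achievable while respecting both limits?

$56

Feasible sets respecting both limits:
- B+D: weight 24, volume 15, value 56
- A+D: weight 24, volume 13, value 54
- D+E: weight 22, volume 13, value 47
- C+D: weight 23, volume 8, value 42
Best: $56.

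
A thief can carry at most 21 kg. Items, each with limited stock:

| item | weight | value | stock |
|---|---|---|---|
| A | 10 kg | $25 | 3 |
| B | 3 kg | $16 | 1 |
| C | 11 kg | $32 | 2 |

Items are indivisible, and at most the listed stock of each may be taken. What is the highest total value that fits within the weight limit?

$57

Top feasible selections:
- 1×A + 1×C: weight 21, value 57
- 2×A: weight 20, value 50
- 1×B + 1×C: weight 14, value 48
Best: $57.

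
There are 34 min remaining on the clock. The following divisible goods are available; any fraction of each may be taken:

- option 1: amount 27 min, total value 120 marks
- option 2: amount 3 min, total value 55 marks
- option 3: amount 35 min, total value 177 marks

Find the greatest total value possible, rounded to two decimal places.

211.77

Take in order of value per unit:
- option 2 (55/3 per unit): all 3 → value 55, running total 55.00
- option 3 (177/35 per unit): 31 of 35 → value 31×177/35 = 156.7714, running total 211.77
Total 211.77.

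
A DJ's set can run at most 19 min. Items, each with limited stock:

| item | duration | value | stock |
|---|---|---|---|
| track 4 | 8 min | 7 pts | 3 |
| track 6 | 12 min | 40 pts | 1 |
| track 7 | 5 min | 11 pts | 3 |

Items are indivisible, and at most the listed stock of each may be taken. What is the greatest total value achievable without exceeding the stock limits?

51 pts

Best selections within duration 19 and stock limits:
- 1×track 6 + 1×track 7: duration 17, value 51
- 1×track 6: duration 12, value 40
- 3×track 7: duration 15, value 33
Best: 51 pts.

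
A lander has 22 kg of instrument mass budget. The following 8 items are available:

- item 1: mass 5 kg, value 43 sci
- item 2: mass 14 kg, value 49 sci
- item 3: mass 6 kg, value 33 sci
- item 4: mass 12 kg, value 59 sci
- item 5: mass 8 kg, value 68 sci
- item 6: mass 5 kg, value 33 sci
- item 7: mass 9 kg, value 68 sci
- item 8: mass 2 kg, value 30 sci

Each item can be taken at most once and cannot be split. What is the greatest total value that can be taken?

This is a 0/1 knapsack; check combinations near the capacity.
- item 1+item 5+item 7: mass 5+8+9=22, value 43+68+68=179
- item 1+item 5+item 6+item 8: mass 5+8+5+2=20, value 43+68+33+30=174
- item 1+item 3+item 5+item 8: mass 5+6+8+2=21, value 43+33+68+30=174
- item 1+item 6+item 7+item 8: mass 5+5+9+2=21, value 43+33+68+30=174
Best: 179 sci.

179 sci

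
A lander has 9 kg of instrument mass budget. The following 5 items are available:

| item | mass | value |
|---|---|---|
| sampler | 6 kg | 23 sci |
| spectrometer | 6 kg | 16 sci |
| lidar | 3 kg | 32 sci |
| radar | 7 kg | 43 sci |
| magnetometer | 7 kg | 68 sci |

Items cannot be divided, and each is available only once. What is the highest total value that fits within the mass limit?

68 sci

Check high-value combinations within 9 kg:
- magnetometer: mass 7, value 68
- sampler+lidar: mass 6+3=9, value 23+32=55
- spectrometer+lidar: mass 6+3=9, value 16+32=48
- radar: mass 7, value 43
Best: 68 sci.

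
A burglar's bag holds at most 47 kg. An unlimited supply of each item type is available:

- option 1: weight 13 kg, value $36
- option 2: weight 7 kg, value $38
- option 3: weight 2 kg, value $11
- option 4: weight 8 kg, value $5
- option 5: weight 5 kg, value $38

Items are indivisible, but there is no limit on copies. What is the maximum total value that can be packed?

Best value-per-unit is option 5 at 38/5; filling with it alone gives 9×38 = 342.
Optimal mix: 1×option 3 + 9×option 5 → weight 47, value 353.

$353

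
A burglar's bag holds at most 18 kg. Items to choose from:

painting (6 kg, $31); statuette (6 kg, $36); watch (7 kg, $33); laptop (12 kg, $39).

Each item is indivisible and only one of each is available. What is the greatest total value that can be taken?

Check high-value combinations within 18 kg:
- statuette+laptop: weight 6+12=18, value 36+39=75
- painting+laptop: weight 6+12=18, value 31+39=70
- statuette+watch: weight 6+7=13, value 36+33=69
- painting+statuette: weight 6+6=12, value 31+36=67
Best: $75.

$75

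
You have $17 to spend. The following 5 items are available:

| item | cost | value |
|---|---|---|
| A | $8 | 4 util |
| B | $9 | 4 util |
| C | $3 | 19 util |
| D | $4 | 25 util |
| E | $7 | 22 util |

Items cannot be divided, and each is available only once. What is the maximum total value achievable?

66 util

Check high-value combinations within $17:
- C+D+E: cost 3+4+7=14, value 19+25+22=66
- A+C+D: cost 8+3+4=15, value 4+19+25=48
- B+C+D: cost 9+3+4=16, value 4+19+25=48
- D+E: cost 4+7=11, value 25+22=47
- C+D: cost 3+4=7, value 19+25=44
Best: 66 util.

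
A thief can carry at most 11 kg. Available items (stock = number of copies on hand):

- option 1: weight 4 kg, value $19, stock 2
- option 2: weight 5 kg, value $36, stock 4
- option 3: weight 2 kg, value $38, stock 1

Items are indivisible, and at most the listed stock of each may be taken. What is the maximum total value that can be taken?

$93

Top feasible selections:
- 1×option 1 + 1×option 2 + 1×option 3: weight 11, value 93
- 2×option 1 + 1×option 3: weight 10, value 76
- 1×option 2 + 1×option 3: weight 7, value 74
Best: $93.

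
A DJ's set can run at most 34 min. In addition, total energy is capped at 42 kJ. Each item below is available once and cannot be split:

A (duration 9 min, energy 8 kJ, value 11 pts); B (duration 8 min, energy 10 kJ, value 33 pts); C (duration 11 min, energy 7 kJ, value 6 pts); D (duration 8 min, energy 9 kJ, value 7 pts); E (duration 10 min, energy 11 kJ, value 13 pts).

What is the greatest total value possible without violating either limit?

57 pts

Feasible sets respecting both limits:
- A+B+E: duration 27, energy 29, value 57
- B+D+E: duration 26, energy 30, value 53
- B+C+E: duration 29, energy 28, value 52
- A+B+D: duration 25, energy 27, value 51
Best: 57 pts.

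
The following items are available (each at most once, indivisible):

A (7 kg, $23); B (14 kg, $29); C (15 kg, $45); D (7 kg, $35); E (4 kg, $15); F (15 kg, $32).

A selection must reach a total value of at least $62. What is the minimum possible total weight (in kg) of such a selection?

Subsets with value ≥ 62, sorted by total weight:
- A+D+E: weight 18, value 73
- B+D: weight 21, value 64
Minimum weight: 18 kg.

18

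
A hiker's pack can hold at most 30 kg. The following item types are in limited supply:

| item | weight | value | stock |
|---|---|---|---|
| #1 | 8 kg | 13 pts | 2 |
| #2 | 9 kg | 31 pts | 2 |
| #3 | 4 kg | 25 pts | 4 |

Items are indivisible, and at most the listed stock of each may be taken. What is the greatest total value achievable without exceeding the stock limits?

Best selections within weight 30 and stock limits:
- 2×#2 + 3×#3: weight 30, value 137
- 1×#2 + 4×#3: weight 25, value 131
Best: 137 pts.

137 pts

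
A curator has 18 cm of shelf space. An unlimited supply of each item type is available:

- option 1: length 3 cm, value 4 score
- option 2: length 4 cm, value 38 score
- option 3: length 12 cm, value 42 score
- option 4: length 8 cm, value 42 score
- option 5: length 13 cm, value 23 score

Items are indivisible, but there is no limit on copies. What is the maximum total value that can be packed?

152 score

Best value-per-unit is option 2 at 38/4, and filling with it alone uses length 4×4=16. No mix of the others beats 4×38 = 152.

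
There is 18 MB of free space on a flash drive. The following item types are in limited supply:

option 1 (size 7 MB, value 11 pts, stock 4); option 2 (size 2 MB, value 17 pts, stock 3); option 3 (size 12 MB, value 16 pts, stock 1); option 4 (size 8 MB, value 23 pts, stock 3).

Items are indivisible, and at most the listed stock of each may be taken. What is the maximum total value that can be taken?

74 pts

Top feasible selections:
- 3×option 2 + 1×option 4: size 14, value 74
- 3×option 2 + 1×option 3: size 18, value 67
Best: 74 pts.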